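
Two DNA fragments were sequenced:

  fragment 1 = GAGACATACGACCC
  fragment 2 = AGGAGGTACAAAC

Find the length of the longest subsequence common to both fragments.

Match G at fragment 1[1]=fragment 2[3], A at fragment 1[2]=fragment 2[4], G at fragment 1[3]=fragment 2[6], A at fragment 1[4]=fragment 2[8], C at fragment 1[5]=fragment 2[9], A at fragment 1[6]=fragment 2[10], A at fragment 1[8]=fragment 2[11], A at fragment 1[11]=fragment 2[12], C at fragment 1[14]=fragment 2[13] — 9 bases in the same relative order in both, and the DP table's final entry dp[14][13] is also 9, so no common subsequence is longer.

9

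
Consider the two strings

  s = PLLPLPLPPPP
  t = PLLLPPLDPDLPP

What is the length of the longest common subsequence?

9

Match P [1,1], then L [2,3], then L [3,4], then P [4,6], then L [5,7], then P [6,9], then L [7,11], then P [10,12], then P [11,13] — 9 characters in the same relative order in both. dp[11][13] = 9 confirms this is the maximum.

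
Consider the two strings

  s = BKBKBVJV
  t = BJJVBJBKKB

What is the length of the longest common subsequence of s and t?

Taking B at s[1]=t[7], K at s[2]=t[8], K at s[4]=t[9], B at s[5]=t[10] gives a common subsequence of length 4. The LCS DP gives dp[8][10] = 4, so this is optimal.

4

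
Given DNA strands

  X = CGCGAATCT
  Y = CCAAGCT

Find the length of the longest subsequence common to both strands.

6

Let dp[i][j] be the LCS length of the first i bases of X and the first j bases of Y. dp[i][j] = dp[i-1][j-1]+1 when the i-th and j-th bases match, else max(dp[i-1][j], dp[i][j-1]).
    ·  C  C  A  A  G  C  T
 ·  0  0  0  0  0  0  0  0
 C  0  1  1  1  1  1  1  1
 G  0  1  1  1  1  2  2  2
 C  0  1  2  2  2  2  3  3
 G  0  1  2  2  2  3  3  3
 A  0  1  2  3  3  3  3  3
 A  0  1  2  3  4  4  4  4
 T  0  1  2  3  4  4  4  5
 C  0  1  2  3  4  4  5  5
 T  0  1  2  3  4  4  5  6
dp[9][7] = 6. One LCS (by backtracking along matches): CCAACT.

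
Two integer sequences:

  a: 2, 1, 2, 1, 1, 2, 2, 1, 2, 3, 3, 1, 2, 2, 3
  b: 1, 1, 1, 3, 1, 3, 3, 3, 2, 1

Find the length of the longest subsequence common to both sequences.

Pick 1 [2,1]; then 1 [4,2]; then 1 [5,3]; then 1 [8,5]; then 3 [10,7]; then 3 [11,8]; then 1 [12,10]; all 7 values appear in both, in order. dp[15][10] = 7 confirms this is the maximum.

7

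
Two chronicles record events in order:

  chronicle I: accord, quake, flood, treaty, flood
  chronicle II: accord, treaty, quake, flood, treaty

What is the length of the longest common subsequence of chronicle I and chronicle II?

4

One common subsequence of length 4: accord at chronicle I[1]=chronicle II[1] → quake at chronicle I[2]=chronicle II[3] → flood at chronicle I[3]=chronicle II[4] → treaty at chronicle I[4]=chronicle II[5]. dp[5][5] = 4 confirms this is the maximum.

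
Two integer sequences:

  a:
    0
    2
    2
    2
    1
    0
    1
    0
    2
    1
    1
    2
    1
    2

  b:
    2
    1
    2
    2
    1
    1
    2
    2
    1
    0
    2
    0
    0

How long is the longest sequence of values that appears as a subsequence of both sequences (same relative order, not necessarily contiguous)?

Pick 2 (a #2, b #1); then 2 (a #3, b #3); then 2 (a #4, b #4); then 1 (a #5, b #5); then 1 (a #7, b #6); then 2 (a #9, b #7); then 2 (a #12, b #8); then 1 (a #13, b #9); then 2 (a #14, b #11); all 9 values appear in both, in order. The LCS DP gives dp[14][13] = 9, so this is optimal.

9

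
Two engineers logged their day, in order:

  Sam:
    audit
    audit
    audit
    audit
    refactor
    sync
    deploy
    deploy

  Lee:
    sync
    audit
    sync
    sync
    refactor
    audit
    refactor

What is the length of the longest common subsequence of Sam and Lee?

Match audit [1,2]; then audit [4,6]; then refactor [5,7] — 3 tasks in the same relative order in both. The LCS DP gives dp[8][7] = 3, so this is optimal.

3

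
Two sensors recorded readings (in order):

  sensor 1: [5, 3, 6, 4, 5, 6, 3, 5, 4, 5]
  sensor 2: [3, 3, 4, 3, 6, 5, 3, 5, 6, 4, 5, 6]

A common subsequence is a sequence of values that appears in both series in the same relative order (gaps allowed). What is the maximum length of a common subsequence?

7

One common subsequence of length 7: 3 (sensor 1 #2, sensor 2 #4), then 6 (sensor 1 #3, sensor 2 #5), then 5 (sensor 1 #5, sensor 2 #6), then 3 (sensor 1 #7, sensor 2 #7), then 5 (sensor 1 #8, sensor 2 #8), then 4 (sensor 1 #9, sensor 2 #10), then 5 (sensor 1 #10, sensor 2 #11). The LCS DP gives dp[10][12] = 7, so this is optimal.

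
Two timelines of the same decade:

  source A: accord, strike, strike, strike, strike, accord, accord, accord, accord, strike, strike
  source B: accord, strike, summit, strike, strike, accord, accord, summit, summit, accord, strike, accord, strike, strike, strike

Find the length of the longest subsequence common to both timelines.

10

One common subsequence of length 10: accord at source A[1]=source B[1] → strike at source A[2]=source B[2] → strike at source A[4]=source B[4] → strike at source A[5]=source B[5] → accord at source A[6]=source B[6] → accord at source A[7]=source B[7] → accord at source A[8]=source B[10] → accord at source A[9]=source B[12] → strike at source A[10]=source B[14] → strike at source A[11]=source B[15], and the DP table's final entry dp[11][15] is also 10, so no common subsequence is longer.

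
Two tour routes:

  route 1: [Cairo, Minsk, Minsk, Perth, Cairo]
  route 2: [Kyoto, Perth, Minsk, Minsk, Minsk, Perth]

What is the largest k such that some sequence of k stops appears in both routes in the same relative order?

3

Pick Minsk (route 1 #2, route 2 #4); then Minsk (route 1 #3, route 2 #5); then Perth (route 1 #4, route 2 #6); all 3 stops appear in both, in order, and the DP table's final entry dp[5][6] is also 3, so no common subsequence is longer.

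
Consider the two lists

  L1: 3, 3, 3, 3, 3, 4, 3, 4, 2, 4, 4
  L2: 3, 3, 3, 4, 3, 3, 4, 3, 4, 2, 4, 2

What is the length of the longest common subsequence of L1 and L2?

10

Taking 3 at L1[1]=L2[1]; then 3 at L1[2]=L2[2]; then 3 at L1[3]=L2[3]; then 3 at L1[4]=L2[5]; then 3 at L1[5]=L2[6]; then 4 at L1[6]=L2[7]; then 3 at L1[7]=L2[8]; then 4 at L1[8]=L2[9]; then 2 at L1[9]=L2[10]; then 4 at L1[10]=L2[11] gives a common subsequence of length 10, and the DP table's final entry dp[11][12] is also 10, so no common subsequence is longer.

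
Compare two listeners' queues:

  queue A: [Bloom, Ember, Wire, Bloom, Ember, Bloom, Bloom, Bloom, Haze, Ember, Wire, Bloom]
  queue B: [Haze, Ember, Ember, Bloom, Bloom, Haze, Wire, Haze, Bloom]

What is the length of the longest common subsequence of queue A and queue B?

7

Pick Ember at queue A[2]=queue B[2]; then Ember at queue A[5]=queue B[3]; then Bloom at queue A[7]=queue B[4]; then Bloom at queue A[8]=queue B[5]; then Haze at queue A[9]=queue B[6]; then Wire at queue A[11]=queue B[7]; then Bloom at queue A[12]=queue B[9]; all 7 songs appear in both, in order. The LCS DP gives dp[12][9] = 7, so this is optimal.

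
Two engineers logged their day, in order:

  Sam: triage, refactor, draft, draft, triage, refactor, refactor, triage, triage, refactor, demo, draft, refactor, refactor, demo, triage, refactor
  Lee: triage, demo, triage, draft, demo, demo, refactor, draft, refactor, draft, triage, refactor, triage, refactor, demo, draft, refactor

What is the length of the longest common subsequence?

Match triage at Sam[1]=Lee[3]; then refactor at Sam[2]=Lee[7]; then draft at Sam[3]=Lee[8]; then draft at Sam[4]=Lee[10]; then triage at Sam[5]=Lee[11]; then refactor at Sam[7]=Lee[12]; then triage at Sam[9]=Lee[13]; then refactor at Sam[10]=Lee[14]; then demo at Sam[11]=Lee[15]; then draft at Sam[12]=Lee[16]; then refactor at Sam[17]=Lee[17] — 11 tasks in the same relative order in both. dp[17][17] = 11 confirms this is the maximum.

11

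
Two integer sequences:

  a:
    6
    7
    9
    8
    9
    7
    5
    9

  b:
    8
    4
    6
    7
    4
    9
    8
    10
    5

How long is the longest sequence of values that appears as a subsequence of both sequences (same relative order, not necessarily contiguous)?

5

Taking 6 at a[1]=b[3]; then 7 at a[2]=b[4]; then 9 at a[3]=b[6]; then 8 at a[4]=b[7]; then 5 at a[7]=b[9] gives a common subsequence of length 5, and the DP table's final entry dp[8][9] is also 5, so no common subsequence is longer.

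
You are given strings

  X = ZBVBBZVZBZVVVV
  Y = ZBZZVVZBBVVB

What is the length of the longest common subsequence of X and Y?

One common subsequence of length 8: Z (X #1, Y #1), then B (X #2, Y #2), then V (X #3, Y #5), then V (X #7, Y #6), then Z (X #8, Y #7), then B (X #9, Y #9), then V (X #11, Y #10), then V (X #12, Y #11). Since dp[14][12] = 8, nothing longer is possible.

8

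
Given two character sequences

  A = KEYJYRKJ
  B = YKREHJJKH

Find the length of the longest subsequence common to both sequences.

4

Let dp[i][j] be the LCS length of the first i characters of A and the first j characters of B. dp[i][j] = dp[i-1][j-1]+1 when the i-th and j-th characters match, else max(dp[i-1][j], dp[i][j-1]).
    ·  Y  K  R  E  H  J  J  K  H
 ·  0  0  0  0  0  0  0  0  0  0
 K  0  0  1  1  1  1  1  1  1  1
 E  0  0  1  1  2  2  2  2  2  2
 Y  0  1  1  1  2  2  2  2  2  2
 J  0  1  1  1  2  2  3  3  3  3
 Y  0  1  1  1  2  2  3  3  3  3
 R  0  1  1  2  2  2  3  3  3  3
 K  0  1  2  2  2  2  3  3  4  4
 J  0  1  2  2  2  2  3  4  4  4
dp[8][9] = 4. One LCS (by backtracking along matches): KEJK.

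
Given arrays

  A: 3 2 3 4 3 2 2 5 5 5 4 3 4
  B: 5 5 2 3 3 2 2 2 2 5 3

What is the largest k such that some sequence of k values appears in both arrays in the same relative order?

7

Taking 2 (A #2, B #3); then 3 (A #3, B #4); then 3 (A #5, B #5); then 2 (A #6, B #8); then 2 (A #7, B #9); then 5 (A #10, B #10); then 3 (A #12, B #11) gives a common subsequence of length 7. The LCS DP gives dp[13][11] = 7, so this is optimal.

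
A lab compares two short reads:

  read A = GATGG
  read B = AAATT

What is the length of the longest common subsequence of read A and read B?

2

Match A at read A[2]=read B[3], T at read A[3]=read B[5] — 2 bases in the same relative order in both. The LCS DP gives dp[5][5] = 2, so this is optimal.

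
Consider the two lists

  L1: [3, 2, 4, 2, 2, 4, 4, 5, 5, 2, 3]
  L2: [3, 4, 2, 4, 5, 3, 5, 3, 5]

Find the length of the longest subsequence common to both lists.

7

Let dp[i][j] be the LCS length of the first i values of L1 and the first j values of L2. dp[i][j] = dp[i-1][j-1]+1 when the i-th and j-th values match, else max(dp[i-1][j], dp[i][j-1]).
    ·  3  4  2  4  5  3  5  3  5
 ·  0  0  0  0  0  0  0  0  0  0
 3  0  1  1  1  1  1  1  1  1  1
 2  0  1  1  2  2  2  2  2  2  2
 4  0  1  2  2  3  3  3  3  3  3
 2  0  1  2  3  3  3  3  3  3  3
 2  0  1  2  3  3  3  3  3  3  3
 4  0  1  2  3  4  4  4  4  4  4
 4  0  1  2  3  4  4  4  4  4  4
 5  0  1  2  3  4  5  5  5  5  5
 5  0  1  2  3  4  5  5  6  6  6
 2  0  1  2  3  4  5  5  6  6  6
 3  0  1  2  3  4  5  6  6  7  7
dp[11][9] = 7. One LCS (by backtracking along matches): 3, 4, 2, 4, 5, 5, 3.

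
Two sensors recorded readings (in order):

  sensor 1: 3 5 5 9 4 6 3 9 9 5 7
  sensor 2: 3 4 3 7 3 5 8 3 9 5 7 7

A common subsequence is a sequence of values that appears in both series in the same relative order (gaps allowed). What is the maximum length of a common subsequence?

6

Let dp[i][j] be the LCS length of the first i values of sensor 1 and the first j values of sensor 2. dp[i][j] = dp[i-1][j-1]+1 when the i-th and j-th values match, else max(dp[i-1][j], dp[i][j-1]).
    ·  3  4  3  7  3  5  8  3  9  5  7  7
 ·  0  0  0  0  0  0  0  0  0  0  0  0  0
 3  0  1  1  1  1  1  1  1  1  1  1  1  1
 5  0  1  1  1  1  1  2  2  2  2  2  2  2
 5  0  1  1  1  1  1  2  2  2  2  3  3  3
 9  0  1  1  1  1  1  2  2  2  3  3  3  3
 4  0  1  2  2  2  2  2  2  2  3  3  3  3
 6  0  1  2  2  2  2  2  2  2  3  3  3  3
 3  0  1  2  3  3  3  3  3  3  3  3  3  3
 9  0  1  2  3  3  3  3  3  3  4  4  4  4
 9  0  1  2  3  3  3  3  3  3  4  4  4  4
 5  0  1  2  3  3  3  4  4  4  4  5  5  5
 7  0  1  2  3  4  4  4  4  4  4  5  6  6
dp[11][12] = 6. One LCS (by backtracking along matches): 3, 5, 3, 9, 5, 7.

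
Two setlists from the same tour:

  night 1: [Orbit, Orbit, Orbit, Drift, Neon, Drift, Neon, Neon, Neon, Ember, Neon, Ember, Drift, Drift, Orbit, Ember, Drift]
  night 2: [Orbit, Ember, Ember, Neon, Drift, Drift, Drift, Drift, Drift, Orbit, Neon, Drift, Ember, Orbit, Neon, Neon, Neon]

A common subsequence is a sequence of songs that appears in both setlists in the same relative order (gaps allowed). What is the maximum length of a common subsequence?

7

One common subsequence of length 7: Orbit (night 1 #1, night 2 #1) → Orbit (night 1 #3, night 2 #10) → Neon (night 1 #5, night 2 #11) → Drift (night 1 #6, night 2 #12) → Neon (night 1 #8, night 2 #15) → Neon (night 1 #9, night 2 #16) → Neon (night 1 #11, night 2 #17). Since dp[17][17] = 7, nothing longer is possible.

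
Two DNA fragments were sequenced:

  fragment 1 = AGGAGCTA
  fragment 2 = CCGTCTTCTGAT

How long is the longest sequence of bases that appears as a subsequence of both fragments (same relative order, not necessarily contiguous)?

4

Let dp[i][j] be the LCS length of the first i bases of fragment 1 and the first j bases of fragment 2. dp[i][j] = dp[i-1][j-1]+1 when the i-th and j-th bases match, else max(dp[i-1][j], dp[i][j-1]).
    ·  C  C  G  T  C  T  T  C  T  G  A  T
 ·  0  0  0  0  0  0  0  0  0  0  0  0  0
 A  0  0  0  0  0  0  0  0  0  0  0  1  1
 G  0  0  0  1  1  1  1  1  1  1  1  1  1
 G  0  0  0  1  1  1  1  1  1  1  2  2  2
 A  0  0  0  1  1  1  1  1  1  1  2  3  3
 G  0  0  0  1  1  1  1  1  1  1  2  3  3
 C  0  1  1  1  1  2  2  2  2  2  2  3  3
 T  0  1  1  1  2  2  3  3  3  3  3  3  4
 A  0  1  1  1  2  2  3  3  3  3  3  4  4
dp[8][12] = 4. One LCS (by backtracking along matches): GGAT.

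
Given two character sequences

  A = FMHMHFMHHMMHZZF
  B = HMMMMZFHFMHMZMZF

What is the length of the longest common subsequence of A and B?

Match M at A[2]=B[4], M at A[4]=B[5], H at A[5]=B[8], F at A[6]=B[9], M at A[7]=B[10], H at A[9]=B[11], M at A[10]=B[12], M at A[11]=B[14], Z at A[14]=B[15], F at A[15]=B[16] — 10 characters in the same relative order in both. Since dp[15][16] = 10, nothing longer is possible.

10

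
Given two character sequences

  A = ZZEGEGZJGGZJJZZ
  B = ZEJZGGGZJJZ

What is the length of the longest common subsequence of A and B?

9

Pick Z at A[1]=B[1], Z at A[2]=B[4], G at A[6]=B[5], G at A[9]=B[6], G at A[10]=B[7], Z at A[11]=B[8], J at A[12]=B[9], J at A[13]=B[10], Z at A[15]=B[11]; all 9 characters appear in both, in order. Since dp[15][11] = 9, nothing longer is possible.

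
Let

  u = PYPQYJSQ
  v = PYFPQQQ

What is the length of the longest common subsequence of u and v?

5

Let dp[i][j] be the LCS length of the first i characters of u and the first j characters of v. dp[i][j] = dp[i-1][j-1]+1 when the i-th and j-th characters match, else max(dp[i-1][j], dp[i][j-1]).
    ·  P  Y  F  P  Q  Q  Q
 ·  0  0  0  0  0  0  0  0
 P  0  1  1  1  1  1  1  1
 Y  0  1  2  2  2  2  2  2
 P  0  1  2  2  3  3  3  3
 Q  0  1  2  2  3  4  4  4
 Y  0  1  2  2  3  4  4  4
 J  0  1  2  2  3  4  4  4
 S  0  1  2  2  3  4  4  4
 Q  0  1  2  2  3  4  5  5
dp[8][7] = 5. One LCS (by backtracking along matches): PYPQQ.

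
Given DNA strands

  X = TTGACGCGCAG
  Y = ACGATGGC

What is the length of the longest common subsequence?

Let dp[i][j] be the LCS length of the first i bases of X and the first j bases of Y. dp[i][j] = dp[i-1][j-1]+1 when the i-th and j-th bases match, else max(dp[i-1][j], dp[i][j-1]).
    ·  A  C  G  A  T  G  G  C
 ·  0  0  0  0  0  0  0  0  0
 T  0  0  0  0  0  1  1  1  1
 T  0  0  0  0  0  1  1  1  1
 G  0  0  0  1  1  1  2  2  2
 A  0  1  1  1  2  2  2  2  2
 C  0  1  2  2  2  2  2  2  3
 G  0  1  2  3  3  3  3  3  3
 C  0  1  2  3  3  3  3  3  4
 G  0  1  2  3  3  3  4  4  4
 C  0  1  2  3  3  3  4  4  5
 A  0  1  2  3  4  4  4  4  5
 G  0  1  2  3  4  4  5  5  5
dp[11][8] = 5. One LCS (by backtracking along matches): GAGGC.

5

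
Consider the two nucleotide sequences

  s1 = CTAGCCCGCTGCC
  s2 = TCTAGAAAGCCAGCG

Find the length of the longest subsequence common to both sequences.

9

Match C [1,2], T [2,3], A [3,8], G [4,9], C [5,10], C [6,11], G [8,13], C [9,14], G [11,15] — 9 bases in the same relative order in both, and the DP table's final entry dp[13][15] is also 9, so no common subsequence is longer.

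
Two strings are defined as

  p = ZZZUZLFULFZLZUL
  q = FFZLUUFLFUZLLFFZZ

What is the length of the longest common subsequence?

Taking Z (p #1, q #3) → U (p #4, q #6) → L (p #6, q #8) → F (p #7, q #9) → U (p #8, q #10) → L (p #9, q #13) → F (p #10, q #15) → Z (p #11, q #16) → Z (p #13, q #17) gives a common subsequence of length 9. dp[15][17] = 9 confirms this is the maximum.

9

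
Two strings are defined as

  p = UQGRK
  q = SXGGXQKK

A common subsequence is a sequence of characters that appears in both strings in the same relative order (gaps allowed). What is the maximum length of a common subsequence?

Taking Q at p[2]=q[6], then K at p[5]=q[8] gives a common subsequence of length 2, and the DP table's final entry dp[5][8] is also 2, so no common subsequence is longer.

2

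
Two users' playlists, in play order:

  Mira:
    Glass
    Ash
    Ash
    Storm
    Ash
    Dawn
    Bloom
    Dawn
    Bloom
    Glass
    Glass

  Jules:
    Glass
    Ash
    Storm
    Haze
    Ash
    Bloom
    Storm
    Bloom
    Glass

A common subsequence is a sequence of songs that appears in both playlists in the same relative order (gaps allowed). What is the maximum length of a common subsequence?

7

Pick Glass (Mira #1, Jules #1), Ash (Mira #3, Jules #2), Storm (Mira #4, Jules #3), Ash (Mira #5, Jules #5), Bloom (Mira #7, Jules #6), Bloom (Mira #9, Jules #8), Glass (Mira #11, Jules #9); all 7 songs appear in both, in order. dp[11][9] = 7 confirms this is the maximum.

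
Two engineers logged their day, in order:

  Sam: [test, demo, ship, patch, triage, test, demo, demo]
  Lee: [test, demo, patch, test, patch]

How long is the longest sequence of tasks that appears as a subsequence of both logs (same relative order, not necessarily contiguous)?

Pick test at Sam[1]=Lee[1] → demo at Sam[2]=Lee[2] → patch at Sam[4]=Lee[3] → test at Sam[6]=Lee[4]; all 4 tasks appear in both, in order. The LCS DP gives dp[8][5] = 4, so this is optimal.

4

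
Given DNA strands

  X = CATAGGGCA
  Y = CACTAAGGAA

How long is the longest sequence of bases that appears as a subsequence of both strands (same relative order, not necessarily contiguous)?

Taking C (X #1, Y #1); then A (X #2, Y #2); then T (X #3, Y #4); then A (X #4, Y #6); then G (X #5, Y #7); then G (X #6, Y #8); then A (X #9, Y #10) gives a common subsequence of length 7. dp[9][10] = 7 confirms this is the maximum.

7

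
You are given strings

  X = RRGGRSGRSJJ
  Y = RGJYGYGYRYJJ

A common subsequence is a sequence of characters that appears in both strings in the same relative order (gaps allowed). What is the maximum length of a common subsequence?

Pick R (X #2, Y #1), then G (X #3, Y #2), then G (X #4, Y #5), then G (X #7, Y #7), then R (X #8, Y #9), then J (X #10, Y #11), then J (X #11, Y #12); all 7 characters appear in both, in order. dp[11][12] = 7 confirms this is the maximum.

7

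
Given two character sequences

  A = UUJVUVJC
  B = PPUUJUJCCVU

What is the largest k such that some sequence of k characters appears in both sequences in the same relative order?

6

Let dp[i][j] be the LCS length of the first i characters of A and the first j characters of B. dp[i][j] = dp[i-1][j-1]+1 when the i-th and j-th characters match, else max(dp[i-1][j], dp[i][j-1]).
    ·  P  P  U  U  J  U  J  C  C  V  U
 ·  0  0  0  0  0  0  0  0  0  0  0  0
 U  0  0  0  1  1  1  1  1  1  1  1  1
 U  0  0  0  1  2  2  2  2  2  2  2  2
 J  0  0  0  1  2  3  3  3  3  3  3  3
 V  0  0  0  1  2  3  3  3  3  3  4  4
 U  0  0  0  1  2  3  4  4  4  4  4  5
 V  0  0  0  1  2  3  4  4  4  4  5  5
 J  0  0  0  1  2  3  4  5  5  5  5  5
 C  0  0  0  1  2  3  4  5  6  6  6  6
dp[8][11] = 6. One LCS (by backtracking along matches): UUJUJC.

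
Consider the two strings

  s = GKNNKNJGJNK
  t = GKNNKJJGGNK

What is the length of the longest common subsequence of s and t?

9

Let dp[i][j] be the LCS length of the first i characters of s and the first j characters of t. dp[i][j] = dp[i-1][j-1]+1 when the i-th and j-th characters match, else max(dp[i-1][j], dp[i][j-1]).
    ·  G  K  N  N  K  J  J  G  G  N  K
 ·  0  0  0  0  0  0  0  0  0  0  0  0
 G  0  1  1  1  1  1  1  1  1  1  1  1
 K  0  1  2  2  2  2  2  2  2  2  2  2
 N  0  1  2  3  3  3  3  3  3  3  3  3
 N  0  1  2  3  4  4  4  4  4  4  4  4
 K  0  1  2  3  4  5  5  5  5  5  5  5
 N  0  1  2  3  4  5  5  5  5  5  6  6
 J  0  1  2  3  4  5  6  6  6  6  6  6
 G  0  1  2  3  4  5  6  6  7  7  7  7
 J  0  1  2  3  4  5  6  7  7  7  7  7
 N  0  1  2  3  4  5  6  7  7  7  8  8
 K  0  1  2  3  4  5  6  7  7  7  8  9
dp[11][11] = 9. One LCS (by backtracking along matches): GKNNKJGNK.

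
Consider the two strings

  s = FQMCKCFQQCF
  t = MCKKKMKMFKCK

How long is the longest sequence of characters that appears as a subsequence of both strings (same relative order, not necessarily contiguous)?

Let dp[i][j] be the LCS length of the first i characters of s and the first j characters of t. dp[i][j] = dp[i-1][j-1]+1 when the i-th and j-th characters match, else max(dp[i-1][j], dp[i][j-1]).
    ·  M  C  K  K  K  M  K  M  F  K  C  K
 ·  0  0  0  0  0  0  0  0  0  0  0  0  0
 F  0  0  0  0  0  0  0  0  0  1  1  1  1
 Q  0  0  0  0  0  0  0  0  0  1  1  1  1
 M  0  1  1  1  1  1  1  1  1  1  1  1  1
 C  0  1  2  2  2  2  2  2  2  2  2  2  2
 K  0  1  2  3  3  3  3  3  3  3  3  3  3
 C  0  1  2  3  3  3  3  3  3  3  3  4  4
 F  0  1  2  3  3  3  3  3  3  4  4  4  4
 Q  0  1  2  3  3  3  3  3  3  4  4  4  4
 Q  0  1  2  3  3  3  3  3  3  4  4  4  4
 C  0  1  2  3  3  3  3  3  3  4  4  5  5
 F  0  1  2  3  3  3  3  3  3  4  4  5  5
dp[11][12] = 5. One LCS (by backtracking along matches): MCKFC.

5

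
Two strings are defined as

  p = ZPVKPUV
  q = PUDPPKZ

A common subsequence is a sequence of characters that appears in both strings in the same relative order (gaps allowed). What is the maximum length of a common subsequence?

Let dp[i][j] be the LCS length of the first i characters of p and the first j characters of q. dp[i][j] = dp[i-1][j-1]+1 when the i-th and j-th characters match, else max(dp[i-1][j], dp[i][j-1]).
    ·  P  U  D  P  P  K  Z
 ·  0  0  0  0  0  0  0  0
 Z  0  0  0  0  0  0  0  1
 P  0  1  1  1  1  1  1  1
 V  0  1  1  1  1  1  1  1
 K  0  1  1  1  1  1  2  2
 P  0  1  1  1  2  2  2  2
 U  0  1  2  2  2  2  2  2
 V  0  1  2  2  2  2  2  2
dp[7][7] = 2. One LCS (by backtracking along matches): PK.

2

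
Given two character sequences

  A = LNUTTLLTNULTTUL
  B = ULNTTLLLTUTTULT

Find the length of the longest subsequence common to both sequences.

One common subsequence of length 12: L [1,2], then N [2,3], then T [4,4], then T [5,5], then L [6,7], then L [7,8], then T [8,9], then U [10,10], then T [12,11], then T [13,12], then U [14,13], then L [15,14]. The LCS DP gives dp[15][15] = 12, so this is optimal.

12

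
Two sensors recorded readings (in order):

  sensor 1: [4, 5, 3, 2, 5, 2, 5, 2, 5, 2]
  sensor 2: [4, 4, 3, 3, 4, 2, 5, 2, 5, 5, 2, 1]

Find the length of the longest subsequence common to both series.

Let dp[i][j] be the LCS length of the first i values of sensor 1 and the first j values of sensor 2. dp[i][j] = dp[i-1][j-1]+1 when the i-th and j-th values match, else max(dp[i-1][j], dp[i][j-1]).
    ·  4  4  3  3  4  2  5  2  5  5  2  1
 ·  0  0  0  0  0  0  0  0  0  0  0  0  0
 4  0  1  1  1  1  1  1  1  1  1  1  1  1
 5  0  1  1  1  1  1  1  2  2  2  2  2  2
 3  0  1  1  2  2  2  2  2  2  2  2  2  2
 2  0  1  1  2  2  2  3  3  3  3  3  3  3
 5  0  1  1  2  2  2  3  4  4  4  4  4  4
 2  0  1  1  2  2  2  3  4  5  5  5  5  5
 5  0  1  1  2  2  2  3  4  5  6  6  6  6
 2  0  1  1  2  2  2  3  4  5  6  6  7  7
 5  0  1  1  2  2  2  3  4  5  6  7  7  7
 2  0  1  1  2  2  2  3  4  5  6  7  8  8
dp[10][12] = 8. One LCS (by backtracking along matches): 4, 3, 2, 5, 2, 5, 5, 2.

8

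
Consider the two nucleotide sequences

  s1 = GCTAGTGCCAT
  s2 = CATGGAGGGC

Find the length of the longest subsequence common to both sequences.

6

Let dp[i][j] be the LCS length of the first i bases of s1 and the first j bases of s2. dp[i][j] = dp[i-1][j-1]+1 when the i-th and j-th bases match, else max(dp[i-1][j], dp[i][j-1]).
    ·  C  A  T  G  G  A  G  G  G  C
 ·  0  0  0  0  0  0  0  0  0  0  0
 G  0  0  0  0  1  1  1  1  1  1  1
 C  0  1  1  1  1  1  1  1  1  1  2
 T  0  1  1  2  2  2  2  2  2  2  2
 A  0  1  2  2  2  2  3  3  3  3  3
 G  0  1  2  2  3  3  3  4  4  4  4
 T  0  1  2  3  3  3  3  4  4  4  4
 G  0  1  2  3  4  4  4  4  5  5  5
 C  0  1  2  3  4  4  4  4  5  5  6
 C  0  1  2  3  4  4  4  4  5  5  6
 A  0  1  2  3  4  4  5  5  5  5  6
 T  0  1  2  3  4  4  5  5  5  5  6
dp[11][10] = 6. One LCS (by backtracking along matches): CTAGGC.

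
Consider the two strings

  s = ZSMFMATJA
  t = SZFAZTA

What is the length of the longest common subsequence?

5

Pick Z [1,2]; then F [4,3]; then A [6,4]; then T [7,6]; then A [9,7]; all 5 characters appear in both, in order. The LCS DP gives dp[9][7] = 5, so this is optimal.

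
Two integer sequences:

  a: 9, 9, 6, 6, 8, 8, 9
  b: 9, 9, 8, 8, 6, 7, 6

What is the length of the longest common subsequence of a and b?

4

Let dp[i][j] be the LCS length of the first i values of a and the first j values of b. dp[i][j] = dp[i-1][j-1]+1 when the i-th and j-th values match, else max(dp[i-1][j], dp[i][j-1]).
    ·  9  9  8  8  6  7  6
 ·  0  0  0  0  0  0  0  0
 9  0  1  1  1  1  1  1  1
 9  0  1  2  2  2  2  2  2
 6  0  1  2  2  2  3  3  3
 6  0  1  2  2  2  3  3  4
 8  0  1  2  3  3  3  3  4
 8  0  1  2  3  4  4  4  4
 9  0  1  2  3  4  4  4  4
dp[7][7] = 4. One LCS (by backtracking along matches): 9, 9, 6, 6.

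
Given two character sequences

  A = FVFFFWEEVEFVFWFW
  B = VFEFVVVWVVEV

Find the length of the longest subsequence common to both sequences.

7

Match V at A[2]=B[1]; then F at A[3]=B[2]; then F at A[4]=B[4]; then W at A[6]=B[8]; then V at A[9]=B[10]; then E at A[10]=B[11]; then V at A[12]=B[12] — 7 characters in the same relative order in both, and the DP table's final entry dp[16][12] is also 7, so no common subsequence is longer.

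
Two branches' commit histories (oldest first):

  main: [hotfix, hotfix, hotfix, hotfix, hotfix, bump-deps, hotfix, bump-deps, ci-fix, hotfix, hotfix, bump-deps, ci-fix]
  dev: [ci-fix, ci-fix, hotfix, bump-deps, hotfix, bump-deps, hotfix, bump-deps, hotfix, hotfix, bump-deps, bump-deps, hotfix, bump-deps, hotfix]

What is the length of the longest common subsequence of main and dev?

9

Taking hotfix at main[1]=dev[3]; then hotfix at main[2]=dev[5]; then hotfix at main[3]=dev[7]; then hotfix at main[4]=dev[9]; then hotfix at main[5]=dev[10]; then bump-deps at main[6]=dev[12]; then hotfix at main[7]=dev[13]; then bump-deps at main[8]=dev[14]; then hotfix at main[11]=dev[15] gives a common subsequence of length 9, and the DP table's final entry dp[13][15] is also 9, so no common subsequence is longer.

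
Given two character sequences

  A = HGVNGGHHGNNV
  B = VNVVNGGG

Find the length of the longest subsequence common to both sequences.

5

Match V (A #3, B #4); then N (A #4, B #5); then G (A #5, B #6); then G (A #6, B #7); then G (A #9, B #8) — 5 characters in the same relative order in both. dp[12][8] = 5 confirms this is the maximum.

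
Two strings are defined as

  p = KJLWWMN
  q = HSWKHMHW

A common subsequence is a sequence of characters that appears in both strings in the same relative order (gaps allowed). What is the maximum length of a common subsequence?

One common subsequence of length 2: K [1,4]; then W [5,8]. dp[7][8] = 2 confirms this is the maximum.

2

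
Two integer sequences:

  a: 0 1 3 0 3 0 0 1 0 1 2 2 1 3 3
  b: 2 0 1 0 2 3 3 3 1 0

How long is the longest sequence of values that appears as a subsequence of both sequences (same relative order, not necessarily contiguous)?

6

Pick 0 at a[1]=b[2], 1 at a[2]=b[3], 3 at a[3]=b[7], 3 at a[5]=b[8], 1 at a[8]=b[9], 0 at a[9]=b[10]; all 6 values appear in both, in order. The LCS DP gives dp[15][10] = 6, so this is optimal.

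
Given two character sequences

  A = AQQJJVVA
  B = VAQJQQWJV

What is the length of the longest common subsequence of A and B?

5

Match A (A #1, B #2) → Q (A #2, B #5) → Q (A #3, B #6) → J (A #5, B #8) → V (A #7, B #9) — 5 characters in the same relative order in both. dp[8][9] = 5 confirms this is the maximum.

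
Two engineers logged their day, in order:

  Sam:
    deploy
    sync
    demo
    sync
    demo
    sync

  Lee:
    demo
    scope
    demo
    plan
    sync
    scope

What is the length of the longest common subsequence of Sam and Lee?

3

Match demo (Sam #3, Lee #1); then demo (Sam #5, Lee #3); then sync (Sam #6, Lee #5) — 3 tasks in the same relative order in both. dp[6][6] = 3 confirms this is the maximum.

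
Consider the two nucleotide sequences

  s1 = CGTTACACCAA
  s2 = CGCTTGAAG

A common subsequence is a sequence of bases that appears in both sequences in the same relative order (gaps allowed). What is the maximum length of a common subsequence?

Match C (s1 #1, s2 #1); then G (s1 #2, s2 #2); then T (s1 #3, s2 #4); then T (s1 #4, s2 #5); then A (s1 #5, s2 #7); then A (s1 #7, s2 #8) — 6 bases in the same relative order in both. Since dp[11][9] = 6, nothing longer is possible.

6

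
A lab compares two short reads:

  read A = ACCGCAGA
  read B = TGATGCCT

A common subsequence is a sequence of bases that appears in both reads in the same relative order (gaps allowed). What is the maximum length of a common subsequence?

Match A (read A #1, read B #3), then C (read A #2, read B #6), then C (read A #3, read B #7) — 3 bases in the same relative order in both, and the DP table's final entry dp[8][8] is also 3, so no common subsequence is longer.

3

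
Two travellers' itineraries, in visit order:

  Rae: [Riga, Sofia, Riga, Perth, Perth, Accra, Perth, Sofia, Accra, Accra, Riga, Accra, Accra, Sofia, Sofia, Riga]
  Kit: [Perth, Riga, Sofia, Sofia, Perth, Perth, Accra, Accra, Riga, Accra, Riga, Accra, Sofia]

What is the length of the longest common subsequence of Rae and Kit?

One common subsequence of length 10: Riga (Rae #1, Kit #2), Sofia (Rae #2, Kit #4), Perth (Rae #4, Kit #5), Perth (Rae #5, Kit #6), Accra (Rae #6, Kit #7), Accra (Rae #9, Kit #8), Accra (Rae #10, Kit #10), Riga (Rae #11, Kit #11), Accra (Rae #13, Kit #12), Sofia (Rae #15, Kit #13). The LCS DP gives dp[16][13] = 10, so this is optimal.

10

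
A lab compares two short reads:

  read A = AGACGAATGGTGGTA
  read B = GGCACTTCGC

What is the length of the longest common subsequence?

6

Taking G at read A[2]=read B[2], A at read A[3]=read B[4], C at read A[4]=read B[5], T at read A[8]=read B[6], T at read A[11]=read B[7], G at read A[12]=read B[9] gives a common subsequence of length 6. dp[15][10] = 6 confirms this is the maximum.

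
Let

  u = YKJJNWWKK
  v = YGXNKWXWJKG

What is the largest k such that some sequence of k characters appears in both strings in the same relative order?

5

One common subsequence of length 5: Y (u #1, v #1); then K (u #2, v #5); then W (u #6, v #6); then W (u #7, v #8); then K (u #8, v #10). Since dp[9][11] = 5, nothing longer is possible.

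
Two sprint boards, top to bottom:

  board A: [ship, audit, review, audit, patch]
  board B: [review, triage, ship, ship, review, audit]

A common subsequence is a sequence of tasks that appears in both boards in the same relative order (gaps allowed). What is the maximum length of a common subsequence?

3

Match ship (board A #1, board B #4), review (board A #3, board B #5), audit (board A #4, board B #6) — 3 tasks in the same relative order in both. dp[5][6] = 3 confirms this is the maximum.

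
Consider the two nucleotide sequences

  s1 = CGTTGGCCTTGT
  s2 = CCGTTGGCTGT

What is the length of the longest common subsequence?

Let dp[i][j] be the LCS length of the first i bases of s1 and the first j bases of s2. dp[i][j] = dp[i-1][j-1]+1 when the i-th and j-th bases match, else max(dp[i-1][j], dp[i][j-1]).
    ·  C  C  G  T  T  G  G  C  T  G  T
 ·  0  0  0  0  0  0  0  0  0  0  0  0
 C  0  1  1  1  1  1  1  1  1  1  1  1
 G  0  1  1  2  2  2  2  2  2  2  2  2
 T  0  1  1  2  3  3  3  3  3  3  3  3
 T  0  1  1  2  3  4  4  4  4  4  4  4
 G  0  1  1  2  3  4  5  5  5  5  5  5
 G  0  1  1  2  3  4  5  6  6  6  6  6
 C  0  1  2  2  3  4  5  6  7  7  7  7
 C  0  1  2  2  3  4  5  6  7  7  7  7
 T  0  1  2  2  3  4  5  6  7  8  8  8
 T  0  1  2  2  3  4  5  6  7  8  8  9
 G  0  1  2  3  3  4  5  6  7  8  9  9
 T  0  1  2  3  4  4  5  6  7  8  9 10
dp[12][11] = 10. One LCS (by backtracking along matches): CGTTGGCTGT.

10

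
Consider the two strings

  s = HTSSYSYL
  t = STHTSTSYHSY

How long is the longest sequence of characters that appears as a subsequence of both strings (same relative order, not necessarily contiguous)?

Taking H (s #1, t #3) → T (s #2, t #4) → S (s #3, t #5) → S (s #4, t #7) → Y (s #5, t #8) → S (s #6, t #10) → Y (s #7, t #11) gives a common subsequence of length 7. Since dp[8][11] = 7, nothing longer is possible.

7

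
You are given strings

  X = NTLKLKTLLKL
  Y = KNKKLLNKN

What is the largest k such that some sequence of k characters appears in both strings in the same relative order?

6

Pick N (X #1, Y #2) → K (X #4, Y #3) → K (X #6, Y #4) → L (X #8, Y #5) → L (X #9, Y #6) → K (X #10, Y #8); all 6 characters appear in both, in order. The LCS DP gives dp[11][9] = 6, so this is optimal.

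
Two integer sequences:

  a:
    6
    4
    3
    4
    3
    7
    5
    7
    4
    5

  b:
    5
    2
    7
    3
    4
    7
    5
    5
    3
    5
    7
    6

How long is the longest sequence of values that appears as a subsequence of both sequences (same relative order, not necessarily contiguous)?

Pick 3 (a #3, b #4); then 4 (a #4, b #5); then 3 (a #5, b #9); then 5 (a #7, b #10); then 7 (a #8, b #11); all 5 values appear in both, in order, and the DP table's final entry dp[10][12] is also 5, so no common subsequence is longer.

5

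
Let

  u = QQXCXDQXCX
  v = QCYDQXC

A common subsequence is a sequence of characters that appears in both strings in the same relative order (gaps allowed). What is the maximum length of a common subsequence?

Match Q [2,1], C [4,2], D [6,4], Q [7,5], X [8,6], C [9,7] — 6 characters in the same relative order in both. dp[10][7] = 6 confirms this is the maximum.

6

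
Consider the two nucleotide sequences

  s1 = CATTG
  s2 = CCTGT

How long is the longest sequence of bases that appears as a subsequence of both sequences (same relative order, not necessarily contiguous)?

3

Match C (s1 #1, s2 #2), T (s1 #3, s2 #3), T (s1 #4, s2 #5) — 3 bases in the same relative order in both. dp[5][5] = 3 confirms this is the maximum.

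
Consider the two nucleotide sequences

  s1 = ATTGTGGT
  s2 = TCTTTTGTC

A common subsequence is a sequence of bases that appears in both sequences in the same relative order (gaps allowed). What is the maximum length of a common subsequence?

5

Let dp[i][j] be the LCS length of the first i bases of s1 and the first j bases of s2. dp[i][j] = dp[i-1][j-1]+1 when the i-th and j-th bases match, else max(dp[i-1][j], dp[i][j-1]).
    ·  T  C  T  T  T  T  G  T  C
 ·  0  0  0  0  0  0  0  0  0  0
 A  0  0  0  0  0  0  0  0  0  0
 T  0  1  1  1  1  1  1  1  1  1
 T  0  1  1  2  2  2  2  2  2  2
 G  0  1  1  2  2  2  2  3  3  3
 T  0  1  1  2  3  3  3  3  4  4
 G  0  1  1  2  3  3  3  4  4  4
 G  0  1  1  2  3  3  3  4  4  4
 T  0  1  1  2  3  4  4  4  5  5
dp[8][9] = 5. One LCS (by backtracking along matches): TTTGT.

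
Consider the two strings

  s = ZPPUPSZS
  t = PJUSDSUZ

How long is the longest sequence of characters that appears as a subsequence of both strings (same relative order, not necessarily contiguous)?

4

Taking P [2,1], U [4,3], S [6,6], Z [7,8] gives a common subsequence of length 4. The LCS DP gives dp[8][8] = 4, so this is optimal.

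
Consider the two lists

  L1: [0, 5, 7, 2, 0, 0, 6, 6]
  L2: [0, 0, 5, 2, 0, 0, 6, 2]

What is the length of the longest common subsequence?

Pick 0 at L1[1]=L2[2]; then 5 at L1[2]=L2[3]; then 2 at L1[4]=L2[4]; then 0 at L1[5]=L2[5]; then 0 at L1[6]=L2[6]; then 6 at L1[7]=L2[7]; all 6 values appear in both, in order. The LCS DP gives dp[8][8] = 6, so this is optimal.

6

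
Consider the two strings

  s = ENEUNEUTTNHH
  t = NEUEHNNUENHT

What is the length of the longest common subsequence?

Pick N at s[2]=t[1], then E at s[3]=t[2], then U at s[4]=t[3], then N at s[5]=t[7], then E at s[6]=t[9], then N at s[10]=t[10], then H at s[11]=t[11]; all 7 characters appear in both, in order. dp[12][12] = 7 confirms this is the maximum.

7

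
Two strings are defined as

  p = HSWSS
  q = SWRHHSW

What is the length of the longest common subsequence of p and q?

Let dp[i][j] be the LCS length of the first i characters of p and the first j characters of q. dp[i][j] = dp[i-1][j-1]+1 when the i-th and j-th characters match, else max(dp[i-1][j], dp[i][j-1]).
    ·  S  W  R  H  H  S  W
 ·  0  0  0  0  0  0  0  0
 H  0  0  0  0  1  1  1  1
 S  0  1  1  1  1  1  2  2
 W  0  1  2  2  2  2  2  3
 S  0  1  2  2  2  2  3  3
 S  0  1  2  2  2  2  3  3
dp[5][7] = 3. One LCS (by backtracking along matches): HSW.

3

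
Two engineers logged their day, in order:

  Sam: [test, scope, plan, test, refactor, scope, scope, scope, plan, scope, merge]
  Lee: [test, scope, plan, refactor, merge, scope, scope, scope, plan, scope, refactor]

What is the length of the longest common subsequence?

9

Taking test [1,1], scope [2,2], plan [3,3], refactor [5,4], scope [6,6], scope [7,7], scope [8,8], plan [9,9], scope [10,10] gives a common subsequence of length 9, and the DP table's final entry dp[11][11] is also 9, so no common subsequence is longer.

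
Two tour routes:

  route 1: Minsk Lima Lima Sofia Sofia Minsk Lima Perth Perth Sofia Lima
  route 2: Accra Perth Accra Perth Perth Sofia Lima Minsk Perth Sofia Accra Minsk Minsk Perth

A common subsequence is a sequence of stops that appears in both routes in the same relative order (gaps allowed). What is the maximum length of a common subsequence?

Match Minsk [1,8], then Sofia [4,10], then Minsk [6,13], then Perth [9,14] — 4 stops in the same relative order in both. dp[11][14] = 4 confirms this is the maximum.

4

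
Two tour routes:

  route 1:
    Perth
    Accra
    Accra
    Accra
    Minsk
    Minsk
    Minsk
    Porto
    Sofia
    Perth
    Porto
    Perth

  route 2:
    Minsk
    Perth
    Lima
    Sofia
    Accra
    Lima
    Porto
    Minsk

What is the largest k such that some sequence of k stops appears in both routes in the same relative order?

Pick Perth [1,2]; then Accra [2,5]; then Minsk [7,8]; all 3 stops appear in both, in order. dp[12][8] = 3 confirms this is the maximum.

3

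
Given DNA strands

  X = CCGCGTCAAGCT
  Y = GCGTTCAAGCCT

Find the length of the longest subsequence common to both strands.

10

Match G at X[3]=Y[1], then C at X[4]=Y[2], then G at X[5]=Y[3], then T at X[6]=Y[5], then C at X[7]=Y[6], then A at X[8]=Y[7], then A at X[9]=Y[8], then G at X[10]=Y[9], then C at X[11]=Y[11], then T at X[12]=Y[12] — 10 bases in the same relative order in both, and the DP table's final entry dp[12][12] is also 10, so no common subsequence is longer.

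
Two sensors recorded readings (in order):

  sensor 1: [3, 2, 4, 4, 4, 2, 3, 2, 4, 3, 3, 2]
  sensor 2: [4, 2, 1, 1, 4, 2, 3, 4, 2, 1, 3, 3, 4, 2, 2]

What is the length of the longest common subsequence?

Taking 2 (sensor 1 #2, sensor 2 #2), 4 (sensor 1 #5, sensor 2 #5), 2 (sensor 1 #6, sensor 2 #6), 3 (sensor 1 #7, sensor 2 #7), 2 (sensor 1 #8, sensor 2 #9), 3 (sensor 1 #10, sensor 2 #11), 3 (sensor 1 #11, sensor 2 #12), 2 (sensor 1 #12, sensor 2 #15) gives a common subsequence of length 8. The LCS DP gives dp[12][15] = 8, so this is optimal.

8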